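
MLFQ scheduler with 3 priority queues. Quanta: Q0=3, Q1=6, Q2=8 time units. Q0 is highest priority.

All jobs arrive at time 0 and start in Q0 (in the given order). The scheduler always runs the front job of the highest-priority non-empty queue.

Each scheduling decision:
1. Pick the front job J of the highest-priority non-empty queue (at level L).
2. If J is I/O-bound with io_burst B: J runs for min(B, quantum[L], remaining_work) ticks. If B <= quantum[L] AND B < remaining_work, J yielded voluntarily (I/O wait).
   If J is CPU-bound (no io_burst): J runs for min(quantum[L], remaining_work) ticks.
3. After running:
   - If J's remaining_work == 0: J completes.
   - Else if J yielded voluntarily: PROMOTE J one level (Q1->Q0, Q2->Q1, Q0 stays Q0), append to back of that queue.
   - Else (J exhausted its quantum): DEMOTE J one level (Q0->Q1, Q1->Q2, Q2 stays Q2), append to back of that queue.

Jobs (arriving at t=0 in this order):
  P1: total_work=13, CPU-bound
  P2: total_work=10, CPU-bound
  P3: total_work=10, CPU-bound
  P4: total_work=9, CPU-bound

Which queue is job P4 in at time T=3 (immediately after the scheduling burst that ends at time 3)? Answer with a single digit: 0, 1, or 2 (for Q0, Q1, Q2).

t=0-3: P1@Q0 runs 3, rem=10, quantum used, demote→Q1. Q0=[P2,P3,P4] Q1=[P1] Q2=[]
t=3-6: P2@Q0 runs 3, rem=7, quantum used, demote→Q1. Q0=[P3,P4] Q1=[P1,P2] Q2=[]
t=6-9: P3@Q0 runs 3, rem=7, quantum used, demote→Q1. Q0=[P4] Q1=[P1,P2,P3] Q2=[]
t=9-12: P4@Q0 runs 3, rem=6, quantum used, demote→Q1. Q0=[] Q1=[P1,P2,P3,P4] Q2=[]
t=12-18: P1@Q1 runs 6, rem=4, quantum used, demote→Q2. Q0=[] Q1=[P2,P3,P4] Q2=[P1]
t=18-24: P2@Q1 runs 6, rem=1, quantum used, demote→Q2. Q0=[] Q1=[P3,P4] Q2=[P1,P2]
t=24-30: P3@Q1 runs 6, rem=1, quantum used, demote→Q2. Q0=[] Q1=[P4] Q2=[P1,P2,P3]
t=30-36: P4@Q1 runs 6, rem=0, completes. Q0=[] Q1=[] Q2=[P1,P2,P3]
t=36-40: P1@Q2 runs 4, rem=0, completes. Q0=[] Q1=[] Q2=[P2,P3]
t=40-41: P2@Q2 runs 1, rem=0, completes. Q0=[] Q1=[] Q2=[P3]
t=41-42: P3@Q2 runs 1, rem=0, completes. Q0=[] Q1=[] Q2=[]

Answer: 0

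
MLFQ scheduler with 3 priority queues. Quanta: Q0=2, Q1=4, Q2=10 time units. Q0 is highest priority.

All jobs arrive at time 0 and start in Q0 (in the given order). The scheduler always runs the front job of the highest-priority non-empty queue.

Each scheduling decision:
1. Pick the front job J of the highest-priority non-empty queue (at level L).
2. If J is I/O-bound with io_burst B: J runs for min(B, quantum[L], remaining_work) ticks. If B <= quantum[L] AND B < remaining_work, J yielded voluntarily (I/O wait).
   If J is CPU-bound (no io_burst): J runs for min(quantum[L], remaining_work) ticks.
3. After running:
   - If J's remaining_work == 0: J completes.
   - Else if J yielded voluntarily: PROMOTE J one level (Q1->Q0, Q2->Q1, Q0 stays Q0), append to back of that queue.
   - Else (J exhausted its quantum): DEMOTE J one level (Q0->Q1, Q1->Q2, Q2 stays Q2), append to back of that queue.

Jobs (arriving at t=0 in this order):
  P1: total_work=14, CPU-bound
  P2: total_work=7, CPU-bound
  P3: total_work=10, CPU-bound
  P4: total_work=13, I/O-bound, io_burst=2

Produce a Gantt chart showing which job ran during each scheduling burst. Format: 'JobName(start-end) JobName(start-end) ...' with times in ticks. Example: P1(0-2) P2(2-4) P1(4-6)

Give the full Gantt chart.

Answer: P1(0-2) P2(2-4) P3(4-6) P4(6-8) P4(8-10) P4(10-12) P4(12-14) P4(14-16) P4(16-18) P4(18-19) P1(19-23) P2(23-27) P3(27-31) P1(31-39) P2(39-40) P3(40-44)

Derivation:
t=0-2: P1@Q0 runs 2, rem=12, quantum used, demote→Q1. Q0=[P2,P3,P4] Q1=[P1] Q2=[]
t=2-4: P2@Q0 runs 2, rem=5, quantum used, demote→Q1. Q0=[P3,P4] Q1=[P1,P2] Q2=[]
t=4-6: P3@Q0 runs 2, rem=8, quantum used, demote→Q1. Q0=[P4] Q1=[P1,P2,P3] Q2=[]
t=6-8: P4@Q0 runs 2, rem=11, I/O yield, promote→Q0. Q0=[P4] Q1=[P1,P2,P3] Q2=[]
t=8-10: P4@Q0 runs 2, rem=9, I/O yield, promote→Q0. Q0=[P4] Q1=[P1,P2,P3] Q2=[]
t=10-12: P4@Q0 runs 2, rem=7, I/O yield, promote→Q0. Q0=[P4] Q1=[P1,P2,P3] Q2=[]
t=12-14: P4@Q0 runs 2, rem=5, I/O yield, promote→Q0. Q0=[P4] Q1=[P1,P2,P3] Q2=[]
t=14-16: P4@Q0 runs 2, rem=3, I/O yield, promote→Q0. Q0=[P4] Q1=[P1,P2,P3] Q2=[]
t=16-18: P4@Q0 runs 2, rem=1, I/O yield, promote→Q0. Q0=[P4] Q1=[P1,P2,P3] Q2=[]
t=18-19: P4@Q0 runs 1, rem=0, completes. Q0=[] Q1=[P1,P2,P3] Q2=[]
t=19-23: P1@Q1 runs 4, rem=8, quantum used, demote→Q2. Q0=[] Q1=[P2,P3] Q2=[P1]
t=23-27: P2@Q1 runs 4, rem=1, quantum used, demote→Q2. Q0=[] Q1=[P3] Q2=[P1,P2]
t=27-31: P3@Q1 runs 4, rem=4, quantum used, demote→Q2. Q0=[] Q1=[] Q2=[P1,P2,P3]
t=31-39: P1@Q2 runs 8, rem=0, completes. Q0=[] Q1=[] Q2=[P2,P3]
t=39-40: P2@Q2 runs 1, rem=0, completes. Q0=[] Q1=[] Q2=[P3]
t=40-44: P3@Q2 runs 4, rem=0, completes. Q0=[] Q1=[] Q2=[]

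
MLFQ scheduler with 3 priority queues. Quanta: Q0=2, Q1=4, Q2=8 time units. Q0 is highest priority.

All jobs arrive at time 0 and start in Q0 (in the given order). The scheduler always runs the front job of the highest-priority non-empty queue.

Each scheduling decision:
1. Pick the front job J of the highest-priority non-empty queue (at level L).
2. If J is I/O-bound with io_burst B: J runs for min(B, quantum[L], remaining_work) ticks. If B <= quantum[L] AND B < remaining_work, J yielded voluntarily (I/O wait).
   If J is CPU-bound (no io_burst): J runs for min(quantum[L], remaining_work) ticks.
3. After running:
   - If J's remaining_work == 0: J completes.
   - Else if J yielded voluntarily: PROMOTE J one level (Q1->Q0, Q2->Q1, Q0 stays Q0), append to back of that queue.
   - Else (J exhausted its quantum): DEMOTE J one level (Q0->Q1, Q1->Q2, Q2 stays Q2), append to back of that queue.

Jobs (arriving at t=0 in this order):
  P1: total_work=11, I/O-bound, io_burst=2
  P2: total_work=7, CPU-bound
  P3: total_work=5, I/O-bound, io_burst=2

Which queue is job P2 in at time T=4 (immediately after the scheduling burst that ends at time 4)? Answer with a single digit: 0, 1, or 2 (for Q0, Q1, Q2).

Answer: 1

Derivation:
t=0-2: P1@Q0 runs 2, rem=9, I/O yield, promote→Q0. Q0=[P2,P3,P1] Q1=[] Q2=[]
t=2-4: P2@Q0 runs 2, rem=5, quantum used, demote→Q1. Q0=[P3,P1] Q1=[P2] Q2=[]
t=4-6: P3@Q0 runs 2, rem=3, I/O yield, promote→Q0. Q0=[P1,P3] Q1=[P2] Q2=[]
t=6-8: P1@Q0 runs 2, rem=7, I/O yield, promote→Q0. Q0=[P3,P1] Q1=[P2] Q2=[]
t=8-10: P3@Q0 runs 2, rem=1, I/O yield, promote→Q0. Q0=[P1,P3] Q1=[P2] Q2=[]
t=10-12: P1@Q0 runs 2, rem=5, I/O yield, promote→Q0. Q0=[P3,P1] Q1=[P2] Q2=[]
t=12-13: P3@Q0 runs 1, rem=0, completes. Q0=[P1] Q1=[P2] Q2=[]
t=13-15: P1@Q0 runs 2, rem=3, I/O yield, promote→Q0. Q0=[P1] Q1=[P2] Q2=[]
t=15-17: P1@Q0 runs 2, rem=1, I/O yield, promote→Q0. Q0=[P1] Q1=[P2] Q2=[]
t=17-18: P1@Q0 runs 1, rem=0, completes. Q0=[] Q1=[P2] Q2=[]
t=18-22: P2@Q1 runs 4, rem=1, quantum used, demote→Q2. Q0=[] Q1=[] Q2=[P2]
t=22-23: P2@Q2 runs 1, rem=0, completes. Q0=[] Q1=[] Q2=[]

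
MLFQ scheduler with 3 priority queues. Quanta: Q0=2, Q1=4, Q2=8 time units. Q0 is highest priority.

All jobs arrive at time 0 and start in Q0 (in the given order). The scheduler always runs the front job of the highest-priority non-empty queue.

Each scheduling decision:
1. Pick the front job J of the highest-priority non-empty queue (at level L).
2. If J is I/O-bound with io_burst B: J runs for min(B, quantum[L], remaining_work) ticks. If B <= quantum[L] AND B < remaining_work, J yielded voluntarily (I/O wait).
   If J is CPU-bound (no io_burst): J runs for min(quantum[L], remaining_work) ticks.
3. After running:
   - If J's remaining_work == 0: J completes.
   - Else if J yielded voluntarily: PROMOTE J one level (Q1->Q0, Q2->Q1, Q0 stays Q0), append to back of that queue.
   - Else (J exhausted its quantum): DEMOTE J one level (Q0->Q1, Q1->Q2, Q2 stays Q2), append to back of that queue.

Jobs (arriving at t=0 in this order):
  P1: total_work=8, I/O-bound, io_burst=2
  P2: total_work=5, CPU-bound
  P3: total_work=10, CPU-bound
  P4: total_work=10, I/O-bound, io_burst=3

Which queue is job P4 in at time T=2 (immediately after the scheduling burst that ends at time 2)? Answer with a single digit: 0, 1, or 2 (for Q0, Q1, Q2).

Answer: 0

Derivation:
t=0-2: P1@Q0 runs 2, rem=6, I/O yield, promote→Q0. Q0=[P2,P3,P4,P1] Q1=[] Q2=[]
t=2-4: P2@Q0 runs 2, rem=3, quantum used, demote→Q1. Q0=[P3,P4,P1] Q1=[P2] Q2=[]
t=4-6: P3@Q0 runs 2, rem=8, quantum used, demote→Q1. Q0=[P4,P1] Q1=[P2,P3] Q2=[]
t=6-8: P4@Q0 runs 2, rem=8, quantum used, demote→Q1. Q0=[P1] Q1=[P2,P3,P4] Q2=[]
t=8-10: P1@Q0 runs 2, rem=4, I/O yield, promote→Q0. Q0=[P1] Q1=[P2,P3,P4] Q2=[]
t=10-12: P1@Q0 runs 2, rem=2, I/O yield, promote→Q0. Q0=[P1] Q1=[P2,P3,P4] Q2=[]
t=12-14: P1@Q0 runs 2, rem=0, completes. Q0=[] Q1=[P2,P3,P4] Q2=[]
t=14-17: P2@Q1 runs 3, rem=0, completes. Q0=[] Q1=[P3,P4] Q2=[]
t=17-21: P3@Q1 runs 4, rem=4, quantum used, demote→Q2. Q0=[] Q1=[P4] Q2=[P3]
t=21-24: P4@Q1 runs 3, rem=5, I/O yield, promote→Q0. Q0=[P4] Q1=[] Q2=[P3]
t=24-26: P4@Q0 runs 2, rem=3, quantum used, demote→Q1. Q0=[] Q1=[P4] Q2=[P3]
t=26-29: P4@Q1 runs 3, rem=0, completes. Q0=[] Q1=[] Q2=[P3]
t=29-33: P3@Q2 runs 4, rem=0, completes. Q0=[] Q1=[] Q2=[]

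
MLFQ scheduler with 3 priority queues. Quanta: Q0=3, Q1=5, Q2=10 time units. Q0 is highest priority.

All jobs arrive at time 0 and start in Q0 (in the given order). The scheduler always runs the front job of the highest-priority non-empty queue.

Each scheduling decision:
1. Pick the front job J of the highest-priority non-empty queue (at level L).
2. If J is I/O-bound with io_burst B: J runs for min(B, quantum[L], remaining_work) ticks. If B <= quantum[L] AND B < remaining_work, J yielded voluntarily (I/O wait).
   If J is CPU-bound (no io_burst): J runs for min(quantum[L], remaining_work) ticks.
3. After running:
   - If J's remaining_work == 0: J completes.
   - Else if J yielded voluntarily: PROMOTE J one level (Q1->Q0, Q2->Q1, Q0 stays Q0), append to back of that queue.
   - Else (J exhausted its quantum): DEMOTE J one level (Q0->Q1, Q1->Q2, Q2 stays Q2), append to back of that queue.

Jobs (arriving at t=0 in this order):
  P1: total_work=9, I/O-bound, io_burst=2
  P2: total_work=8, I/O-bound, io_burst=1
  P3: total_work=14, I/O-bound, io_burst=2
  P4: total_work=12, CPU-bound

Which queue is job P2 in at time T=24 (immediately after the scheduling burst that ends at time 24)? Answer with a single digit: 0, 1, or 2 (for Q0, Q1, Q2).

Answer: 0

Derivation:
t=0-2: P1@Q0 runs 2, rem=7, I/O yield, promote→Q0. Q0=[P2,P3,P4,P1] Q1=[] Q2=[]
t=2-3: P2@Q0 runs 1, rem=7, I/O yield, promote→Q0. Q0=[P3,P4,P1,P2] Q1=[] Q2=[]
t=3-5: P3@Q0 runs 2, rem=12, I/O yield, promote→Q0. Q0=[P4,P1,P2,P3] Q1=[] Q2=[]
t=5-8: P4@Q0 runs 3, rem=9, quantum used, demote→Q1. Q0=[P1,P2,P3] Q1=[P4] Q2=[]
t=8-10: P1@Q0 runs 2, rem=5, I/O yield, promote→Q0. Q0=[P2,P3,P1] Q1=[P4] Q2=[]
t=10-11: P2@Q0 runs 1, rem=6, I/O yield, promote→Q0. Q0=[P3,P1,P2] Q1=[P4] Q2=[]
t=11-13: P3@Q0 runs 2, rem=10, I/O yield, promote→Q0. Q0=[P1,P2,P3] Q1=[P4] Q2=[]
t=13-15: P1@Q0 runs 2, rem=3, I/O yield, promote→Q0. Q0=[P2,P3,P1] Q1=[P4] Q2=[]
t=15-16: P2@Q0 runs 1, rem=5, I/O yield, promote→Q0. Q0=[P3,P1,P2] Q1=[P4] Q2=[]
t=16-18: P3@Q0 runs 2, rem=8, I/O yield, promote→Q0. Q0=[P1,P2,P3] Q1=[P4] Q2=[]
t=18-20: P1@Q0 runs 2, rem=1, I/O yield, promote→Q0. Q0=[P2,P3,P1] Q1=[P4] Q2=[]
t=20-21: P2@Q0 runs 1, rem=4, I/O yield, promote→Q0. Q0=[P3,P1,P2] Q1=[P4] Q2=[]
t=21-23: P3@Q0 runs 2, rem=6, I/O yield, promote→Q0. Q0=[P1,P2,P3] Q1=[P4] Q2=[]
t=23-24: P1@Q0 runs 1, rem=0, completes. Q0=[P2,P3] Q1=[P4] Q2=[]
t=24-25: P2@Q0 runs 1, rem=3, I/O yield, promote→Q0. Q0=[P3,P2] Q1=[P4] Q2=[]
t=25-27: P3@Q0 runs 2, rem=4, I/O yield, promote→Q0. Q0=[P2,P3] Q1=[P4] Q2=[]
t=27-28: P2@Q0 runs 1, rem=2, I/O yield, promote→Q0. Q0=[P3,P2] Q1=[P4] Q2=[]
t=28-30: P3@Q0 runs 2, rem=2, I/O yield, promote→Q0. Q0=[P2,P3] Q1=[P4] Q2=[]
t=30-31: P2@Q0 runs 1, rem=1, I/O yield, promote→Q0. Q0=[P3,P2] Q1=[P4] Q2=[]
t=31-33: P3@Q0 runs 2, rem=0, completes. Q0=[P2] Q1=[P4] Q2=[]
t=33-34: P2@Q0 runs 1, rem=0, completes. Q0=[] Q1=[P4] Q2=[]
t=34-39: P4@Q1 runs 5, rem=4, quantum used, demote→Q2. Q0=[] Q1=[] Q2=[P4]
t=39-43: P4@Q2 runs 4, rem=0, completes. Q0=[] Q1=[] Q2=[]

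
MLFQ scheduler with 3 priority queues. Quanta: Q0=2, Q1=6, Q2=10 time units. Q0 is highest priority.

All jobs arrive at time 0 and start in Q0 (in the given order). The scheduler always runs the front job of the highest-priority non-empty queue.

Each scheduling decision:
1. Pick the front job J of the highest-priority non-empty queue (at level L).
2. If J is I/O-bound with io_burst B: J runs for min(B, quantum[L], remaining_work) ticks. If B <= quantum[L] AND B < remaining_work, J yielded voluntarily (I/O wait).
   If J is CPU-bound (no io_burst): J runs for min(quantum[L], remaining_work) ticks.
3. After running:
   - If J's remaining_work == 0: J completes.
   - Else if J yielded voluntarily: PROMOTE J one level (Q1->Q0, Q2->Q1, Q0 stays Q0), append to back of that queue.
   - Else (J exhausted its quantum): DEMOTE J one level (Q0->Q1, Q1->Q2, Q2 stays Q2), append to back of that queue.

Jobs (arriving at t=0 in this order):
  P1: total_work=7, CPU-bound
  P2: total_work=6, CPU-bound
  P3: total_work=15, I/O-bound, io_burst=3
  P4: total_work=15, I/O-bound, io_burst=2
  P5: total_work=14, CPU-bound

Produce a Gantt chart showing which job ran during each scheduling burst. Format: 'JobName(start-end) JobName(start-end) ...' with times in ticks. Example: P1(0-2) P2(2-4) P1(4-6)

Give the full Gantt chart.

Answer: P1(0-2) P2(2-4) P3(4-6) P4(6-8) P5(8-10) P4(10-12) P4(12-14) P4(14-16) P4(16-18) P4(18-20) P4(20-22) P4(22-23) P1(23-28) P2(28-32) P3(32-35) P3(35-37) P5(37-43) P3(43-46) P3(46-48) P3(48-51) P5(51-57)

Derivation:
t=0-2: P1@Q0 runs 2, rem=5, quantum used, demote→Q1. Q0=[P2,P3,P4,P5] Q1=[P1] Q2=[]
t=2-4: P2@Q0 runs 2, rem=4, quantum used, demote→Q1. Q0=[P3,P4,P5] Q1=[P1,P2] Q2=[]
t=4-6: P3@Q0 runs 2, rem=13, quantum used, demote→Q1. Q0=[P4,P5] Q1=[P1,P2,P3] Q2=[]
t=6-8: P4@Q0 runs 2, rem=13, I/O yield, promote→Q0. Q0=[P5,P4] Q1=[P1,P2,P3] Q2=[]
t=8-10: P5@Q0 runs 2, rem=12, quantum used, demote→Q1. Q0=[P4] Q1=[P1,P2,P3,P5] Q2=[]
t=10-12: P4@Q0 runs 2, rem=11, I/O yield, promote→Q0. Q0=[P4] Q1=[P1,P2,P3,P5] Q2=[]
t=12-14: P4@Q0 runs 2, rem=9, I/O yield, promote→Q0. Q0=[P4] Q1=[P1,P2,P3,P5] Q2=[]
t=14-16: P4@Q0 runs 2, rem=7, I/O yield, promote→Q0. Q0=[P4] Q1=[P1,P2,P3,P5] Q2=[]
t=16-18: P4@Q0 runs 2, rem=5, I/O yield, promote→Q0. Q0=[P4] Q1=[P1,P2,P3,P5] Q2=[]
t=18-20: P4@Q0 runs 2, rem=3, I/O yield, promote→Q0. Q0=[P4] Q1=[P1,P2,P3,P5] Q2=[]
t=20-22: P4@Q0 runs 2, rem=1, I/O yield, promote→Q0. Q0=[P4] Q1=[P1,P2,P3,P5] Q2=[]
t=22-23: P4@Q0 runs 1, rem=0, completes. Q0=[] Q1=[P1,P2,P3,P5] Q2=[]
t=23-28: P1@Q1 runs 5, rem=0, completes. Q0=[] Q1=[P2,P3,P5] Q2=[]
t=28-32: P2@Q1 runs 4, rem=0, completes. Q0=[] Q1=[P3,P5] Q2=[]
t=32-35: P3@Q1 runs 3, rem=10, I/O yield, promote→Q0. Q0=[P3] Q1=[P5] Q2=[]
t=35-37: P3@Q0 runs 2, rem=8, quantum used, demote→Q1. Q0=[] Q1=[P5,P3] Q2=[]
t=37-43: P5@Q1 runs 6, rem=6, quantum used, demote→Q2. Q0=[] Q1=[P3] Q2=[P5]
t=43-46: P3@Q1 runs 3, rem=5, I/O yield, promote→Q0. Q0=[P3] Q1=[] Q2=[P5]
t=46-48: P3@Q0 runs 2, rem=3, quantum used, demote→Q1. Q0=[] Q1=[P3] Q2=[P5]
t=48-51: P3@Q1 runs 3, rem=0, completes. Q0=[] Q1=[] Q2=[P5]
t=51-57: P5@Q2 runs 6, rem=0, completes. Q0=[] Q1=[] Q2=[]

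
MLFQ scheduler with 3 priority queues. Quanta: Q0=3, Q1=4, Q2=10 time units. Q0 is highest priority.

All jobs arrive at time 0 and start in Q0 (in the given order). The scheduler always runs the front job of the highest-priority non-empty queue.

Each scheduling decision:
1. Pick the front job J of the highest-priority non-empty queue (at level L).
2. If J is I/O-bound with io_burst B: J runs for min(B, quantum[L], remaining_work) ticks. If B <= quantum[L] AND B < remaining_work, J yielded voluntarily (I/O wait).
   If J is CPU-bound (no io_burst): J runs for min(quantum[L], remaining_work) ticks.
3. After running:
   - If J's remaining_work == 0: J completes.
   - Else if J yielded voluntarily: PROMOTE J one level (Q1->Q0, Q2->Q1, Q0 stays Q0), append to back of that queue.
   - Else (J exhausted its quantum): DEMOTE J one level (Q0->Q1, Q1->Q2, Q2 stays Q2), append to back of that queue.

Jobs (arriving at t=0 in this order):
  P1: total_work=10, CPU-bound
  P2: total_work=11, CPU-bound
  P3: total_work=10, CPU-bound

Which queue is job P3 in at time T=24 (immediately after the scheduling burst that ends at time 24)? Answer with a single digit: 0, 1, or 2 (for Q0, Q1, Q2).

Answer: 2

Derivation:
t=0-3: P1@Q0 runs 3, rem=7, quantum used, demote→Q1. Q0=[P2,P3] Q1=[P1] Q2=[]
t=3-6: P2@Q0 runs 3, rem=8, quantum used, demote→Q1. Q0=[P3] Q1=[P1,P2] Q2=[]
t=6-9: P3@Q0 runs 3, rem=7, quantum used, demote→Q1. Q0=[] Q1=[P1,P2,P3] Q2=[]
t=9-13: P1@Q1 runs 4, rem=3, quantum used, demote→Q2. Q0=[] Q1=[P2,P3] Q2=[P1]
t=13-17: P2@Q1 runs 4, rem=4, quantum used, demote→Q2. Q0=[] Q1=[P3] Q2=[P1,P2]
t=17-21: P3@Q1 runs 4, rem=3, quantum used, demote→Q2. Q0=[] Q1=[] Q2=[P1,P2,P3]
t=21-24: P1@Q2 runs 3, rem=0, completes. Q0=[] Q1=[] Q2=[P2,P3]
t=24-28: P2@Q2 runs 4, rem=0, completes. Q0=[] Q1=[] Q2=[P3]
t=28-31: P3@Q2 runs 3, rem=0, completes. Q0=[] Q1=[] Q2=[]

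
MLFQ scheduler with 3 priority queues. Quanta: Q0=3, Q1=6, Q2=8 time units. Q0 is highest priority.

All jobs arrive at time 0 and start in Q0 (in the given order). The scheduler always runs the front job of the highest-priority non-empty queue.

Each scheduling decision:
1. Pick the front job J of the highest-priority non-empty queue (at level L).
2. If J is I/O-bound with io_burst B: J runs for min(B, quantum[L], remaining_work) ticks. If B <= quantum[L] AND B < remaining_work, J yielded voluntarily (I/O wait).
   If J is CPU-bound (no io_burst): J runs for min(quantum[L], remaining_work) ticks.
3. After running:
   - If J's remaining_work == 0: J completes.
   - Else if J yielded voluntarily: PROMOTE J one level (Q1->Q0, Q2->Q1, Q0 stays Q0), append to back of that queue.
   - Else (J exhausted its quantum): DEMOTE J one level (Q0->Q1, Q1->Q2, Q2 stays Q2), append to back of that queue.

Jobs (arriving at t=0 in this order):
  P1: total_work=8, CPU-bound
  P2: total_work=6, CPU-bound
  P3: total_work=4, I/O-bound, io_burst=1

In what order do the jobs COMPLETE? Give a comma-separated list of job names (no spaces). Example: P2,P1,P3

t=0-3: P1@Q0 runs 3, rem=5, quantum used, demote→Q1. Q0=[P2,P3] Q1=[P1] Q2=[]
t=3-6: P2@Q0 runs 3, rem=3, quantum used, demote→Q1. Q0=[P3] Q1=[P1,P2] Q2=[]
t=6-7: P3@Q0 runs 1, rem=3, I/O yield, promote→Q0. Q0=[P3] Q1=[P1,P2] Q2=[]
t=7-8: P3@Q0 runs 1, rem=2, I/O yield, promote→Q0. Q0=[P3] Q1=[P1,P2] Q2=[]
t=8-9: P3@Q0 runs 1, rem=1, I/O yield, promote→Q0. Q0=[P3] Q1=[P1,P2] Q2=[]
t=9-10: P3@Q0 runs 1, rem=0, completes. Q0=[] Q1=[P1,P2] Q2=[]
t=10-15: P1@Q1 runs 5, rem=0, completes. Q0=[] Q1=[P2] Q2=[]
t=15-18: P2@Q1 runs 3, rem=0, completes. Q0=[] Q1=[] Q2=[]

Answer: P3,P1,P2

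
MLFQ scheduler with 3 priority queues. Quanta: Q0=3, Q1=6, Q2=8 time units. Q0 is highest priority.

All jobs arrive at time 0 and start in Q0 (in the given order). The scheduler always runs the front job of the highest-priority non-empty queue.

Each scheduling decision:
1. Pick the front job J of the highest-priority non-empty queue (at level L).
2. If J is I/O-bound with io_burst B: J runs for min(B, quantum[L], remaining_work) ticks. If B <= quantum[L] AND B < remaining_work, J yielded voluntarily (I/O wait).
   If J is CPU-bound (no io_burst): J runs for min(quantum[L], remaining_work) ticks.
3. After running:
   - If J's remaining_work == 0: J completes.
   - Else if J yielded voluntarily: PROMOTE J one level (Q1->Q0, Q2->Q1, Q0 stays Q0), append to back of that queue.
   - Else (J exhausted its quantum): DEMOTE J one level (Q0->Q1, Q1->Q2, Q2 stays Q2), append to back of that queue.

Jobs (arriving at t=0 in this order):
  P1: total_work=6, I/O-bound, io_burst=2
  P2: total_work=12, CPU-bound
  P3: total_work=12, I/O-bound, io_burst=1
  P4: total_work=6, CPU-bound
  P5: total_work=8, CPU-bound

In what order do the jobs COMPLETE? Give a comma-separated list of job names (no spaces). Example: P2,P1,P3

Answer: P1,P3,P4,P5,P2

Derivation:
t=0-2: P1@Q0 runs 2, rem=4, I/O yield, promote→Q0. Q0=[P2,P3,P4,P5,P1] Q1=[] Q2=[]
t=2-5: P2@Q0 runs 3, rem=9, quantum used, demote→Q1. Q0=[P3,P4,P5,P1] Q1=[P2] Q2=[]
t=5-6: P3@Q0 runs 1, rem=11, I/O yield, promote→Q0. Q0=[P4,P5,P1,P3] Q1=[P2] Q2=[]
t=6-9: P4@Q0 runs 3, rem=3, quantum used, demote→Q1. Q0=[P5,P1,P3] Q1=[P2,P4] Q2=[]
t=9-12: P5@Q0 runs 3, rem=5, quantum used, demote→Q1. Q0=[P1,P3] Q1=[P2,P4,P5] Q2=[]
t=12-14: P1@Q0 runs 2, rem=2, I/O yield, promote→Q0. Q0=[P3,P1] Q1=[P2,P4,P5] Q2=[]
t=14-15: P3@Q0 runs 1, rem=10, I/O yield, promote→Q0. Q0=[P1,P3] Q1=[P2,P4,P5] Q2=[]
t=15-17: P1@Q0 runs 2, rem=0, completes. Q0=[P3] Q1=[P2,P4,P5] Q2=[]
t=17-18: P3@Q0 runs 1, rem=9, I/O yield, promote→Q0. Q0=[P3] Q1=[P2,P4,P5] Q2=[]
t=18-19: P3@Q0 runs 1, rem=8, I/O yield, promote→Q0. Q0=[P3] Q1=[P2,P4,P5] Q2=[]
t=19-20: P3@Q0 runs 1, rem=7, I/O yield, promote→Q0. Q0=[P3] Q1=[P2,P4,P5] Q2=[]
t=20-21: P3@Q0 runs 1, rem=6, I/O yield, promote→Q0. Q0=[P3] Q1=[P2,P4,P5] Q2=[]
t=21-22: P3@Q0 runs 1, rem=5, I/O yield, promote→Q0. Q0=[P3] Q1=[P2,P4,P5] Q2=[]
t=22-23: P3@Q0 runs 1, rem=4, I/O yield, promote→Q0. Q0=[P3] Q1=[P2,P4,P5] Q2=[]
t=23-24: P3@Q0 runs 1, rem=3, I/O yield, promote→Q0. Q0=[P3] Q1=[P2,P4,P5] Q2=[]
t=24-25: P3@Q0 runs 1, rem=2, I/O yield, promote→Q0. Q0=[P3] Q1=[P2,P4,P5] Q2=[]
t=25-26: P3@Q0 runs 1, rem=1, I/O yield, promote→Q0. Q0=[P3] Q1=[P2,P4,P5] Q2=[]
t=26-27: P3@Q0 runs 1, rem=0, completes. Q0=[] Q1=[P2,P4,P5] Q2=[]
t=27-33: P2@Q1 runs 6, rem=3, quantum used, demote→Q2. Q0=[] Q1=[P4,P5] Q2=[P2]
t=33-36: P4@Q1 runs 3, rem=0, completes. Q0=[] Q1=[P5] Q2=[P2]
t=36-41: P5@Q1 runs 5, rem=0, completes. Q0=[] Q1=[] Q2=[P2]
t=41-44: P2@Q2 runs 3, rem=0, completes. Q0=[] Q1=[] Q2=[]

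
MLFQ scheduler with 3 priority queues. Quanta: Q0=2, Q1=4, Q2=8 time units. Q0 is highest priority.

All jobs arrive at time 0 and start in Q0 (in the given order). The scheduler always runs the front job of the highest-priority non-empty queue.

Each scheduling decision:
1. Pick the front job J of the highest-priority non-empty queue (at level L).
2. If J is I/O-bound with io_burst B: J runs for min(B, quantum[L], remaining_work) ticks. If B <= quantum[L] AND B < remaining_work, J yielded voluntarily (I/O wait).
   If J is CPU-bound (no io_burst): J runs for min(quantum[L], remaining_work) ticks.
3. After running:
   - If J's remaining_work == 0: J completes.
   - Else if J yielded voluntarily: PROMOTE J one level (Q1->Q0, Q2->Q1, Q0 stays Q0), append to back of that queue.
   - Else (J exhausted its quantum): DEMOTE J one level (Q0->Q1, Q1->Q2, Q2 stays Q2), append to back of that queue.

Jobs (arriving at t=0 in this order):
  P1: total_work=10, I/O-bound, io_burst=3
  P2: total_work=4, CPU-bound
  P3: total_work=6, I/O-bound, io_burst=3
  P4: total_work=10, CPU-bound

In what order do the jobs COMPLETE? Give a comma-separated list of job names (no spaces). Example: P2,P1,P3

t=0-2: P1@Q0 runs 2, rem=8, quantum used, demote→Q1. Q0=[P2,P3,P4] Q1=[P1] Q2=[]
t=2-4: P2@Q0 runs 2, rem=2, quantum used, demote→Q1. Q0=[P3,P4] Q1=[P1,P2] Q2=[]
t=4-6: P3@Q0 runs 2, rem=4, quantum used, demote→Q1. Q0=[P4] Q1=[P1,P2,P3] Q2=[]
t=6-8: P4@Q0 runs 2, rem=8, quantum used, demote→Q1. Q0=[] Q1=[P1,P2,P3,P4] Q2=[]
t=8-11: P1@Q1 runs 3, rem=5, I/O yield, promote→Q0. Q0=[P1] Q1=[P2,P3,P4] Q2=[]
t=11-13: P1@Q0 runs 2, rem=3, quantum used, demote→Q1. Q0=[] Q1=[P2,P3,P4,P1] Q2=[]
t=13-15: P2@Q1 runs 2, rem=0, completes. Q0=[] Q1=[P3,P4,P1] Q2=[]
t=15-18: P3@Q1 runs 3, rem=1, I/O yield, promote→Q0. Q0=[P3] Q1=[P4,P1] Q2=[]
t=18-19: P3@Q0 runs 1, rem=0, completes. Q0=[] Q1=[P4,P1] Q2=[]
t=19-23: P4@Q1 runs 4, rem=4, quantum used, demote→Q2. Q0=[] Q1=[P1] Q2=[P4]
t=23-26: P1@Q1 runs 3, rem=0, completes. Q0=[] Q1=[] Q2=[P4]
t=26-30: P4@Q2 runs 4, rem=0, completes. Q0=[] Q1=[] Q2=[]

Answer: P2,P3,P1,P4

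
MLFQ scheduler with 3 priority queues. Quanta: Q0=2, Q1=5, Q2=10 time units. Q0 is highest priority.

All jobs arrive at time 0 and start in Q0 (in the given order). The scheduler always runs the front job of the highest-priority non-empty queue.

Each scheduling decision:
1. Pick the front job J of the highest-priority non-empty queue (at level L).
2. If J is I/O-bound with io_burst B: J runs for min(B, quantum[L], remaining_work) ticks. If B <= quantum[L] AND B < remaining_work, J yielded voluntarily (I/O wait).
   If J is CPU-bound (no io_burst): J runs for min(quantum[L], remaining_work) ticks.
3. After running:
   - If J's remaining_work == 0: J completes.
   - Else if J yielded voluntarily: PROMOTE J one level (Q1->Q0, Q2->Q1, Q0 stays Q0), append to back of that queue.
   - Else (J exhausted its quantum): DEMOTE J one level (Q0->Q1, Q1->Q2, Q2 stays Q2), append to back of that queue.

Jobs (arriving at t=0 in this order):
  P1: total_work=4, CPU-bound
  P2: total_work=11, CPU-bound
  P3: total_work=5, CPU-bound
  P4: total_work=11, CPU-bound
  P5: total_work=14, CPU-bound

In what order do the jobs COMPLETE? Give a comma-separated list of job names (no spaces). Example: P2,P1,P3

Answer: P1,P3,P2,P4,P5

Derivation:
t=0-2: P1@Q0 runs 2, rem=2, quantum used, demote→Q1. Q0=[P2,P3,P4,P5] Q1=[P1] Q2=[]
t=2-4: P2@Q0 runs 2, rem=9, quantum used, demote→Q1. Q0=[P3,P4,P5] Q1=[P1,P2] Q2=[]
t=4-6: P3@Q0 runs 2, rem=3, quantum used, demote→Q1. Q0=[P4,P5] Q1=[P1,P2,P3] Q2=[]
t=6-8: P4@Q0 runs 2, rem=9, quantum used, demote→Q1. Q0=[P5] Q1=[P1,P2,P3,P4] Q2=[]
t=8-10: P5@Q0 runs 2, rem=12, quantum used, demote→Q1. Q0=[] Q1=[P1,P2,P3,P4,P5] Q2=[]
t=10-12: P1@Q1 runs 2, rem=0, completes. Q0=[] Q1=[P2,P3,P4,P5] Q2=[]
t=12-17: P2@Q1 runs 5, rem=4, quantum used, demote→Q2. Q0=[] Q1=[P3,P4,P5] Q2=[P2]
t=17-20: P3@Q1 runs 3, rem=0, completes. Q0=[] Q1=[P4,P5] Q2=[P2]
t=20-25: P4@Q1 runs 5, rem=4, quantum used, demote→Q2. Q0=[] Q1=[P5] Q2=[P2,P4]
t=25-30: P5@Q1 runs 5, rem=7, quantum used, demote→Q2. Q0=[] Q1=[] Q2=[P2,P4,P5]
t=30-34: P2@Q2 runs 4, rem=0, completes. Q0=[] Q1=[] Q2=[P4,P5]
t=34-38: P4@Q2 runs 4, rem=0, completes. Q0=[] Q1=[] Q2=[P5]
t=38-45: P5@Q2 runs 7, rem=0, completes. Q0=[] Q1=[] Q2=[]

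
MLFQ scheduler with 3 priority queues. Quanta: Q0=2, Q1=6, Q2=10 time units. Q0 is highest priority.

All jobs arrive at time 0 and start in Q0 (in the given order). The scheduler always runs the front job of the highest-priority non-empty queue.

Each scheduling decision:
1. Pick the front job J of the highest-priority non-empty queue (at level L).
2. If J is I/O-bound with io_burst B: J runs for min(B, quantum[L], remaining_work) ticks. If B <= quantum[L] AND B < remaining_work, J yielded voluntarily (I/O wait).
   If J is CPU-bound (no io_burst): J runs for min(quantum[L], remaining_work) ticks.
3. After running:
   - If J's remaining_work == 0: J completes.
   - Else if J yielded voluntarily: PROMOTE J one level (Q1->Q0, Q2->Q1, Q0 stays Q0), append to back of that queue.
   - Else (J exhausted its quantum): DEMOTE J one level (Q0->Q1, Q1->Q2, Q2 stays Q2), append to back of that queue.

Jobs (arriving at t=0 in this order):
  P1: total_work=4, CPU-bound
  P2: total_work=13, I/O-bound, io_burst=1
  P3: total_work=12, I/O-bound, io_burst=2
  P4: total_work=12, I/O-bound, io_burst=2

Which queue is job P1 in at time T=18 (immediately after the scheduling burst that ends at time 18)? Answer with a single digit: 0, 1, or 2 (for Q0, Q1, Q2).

t=0-2: P1@Q0 runs 2, rem=2, quantum used, demote→Q1. Q0=[P2,P3,P4] Q1=[P1] Q2=[]
t=2-3: P2@Q0 runs 1, rem=12, I/O yield, promote→Q0. Q0=[P3,P4,P2] Q1=[P1] Q2=[]
t=3-5: P3@Q0 runs 2, rem=10, I/O yield, promote→Q0. Q0=[P4,P2,P3] Q1=[P1] Q2=[]
t=5-7: P4@Q0 runs 2, rem=10, I/O yield, promote→Q0. Q0=[P2,P3,P4] Q1=[P1] Q2=[]
t=7-8: P2@Q0 runs 1, rem=11, I/O yield, promote→Q0. Q0=[P3,P4,P2] Q1=[P1] Q2=[]
t=8-10: P3@Q0 runs 2, rem=8, I/O yield, promote→Q0. Q0=[P4,P2,P3] Q1=[P1] Q2=[]
t=10-12: P4@Q0 runs 2, rem=8, I/O yield, promote→Q0. Q0=[P2,P3,P4] Q1=[P1] Q2=[]
t=12-13: P2@Q0 runs 1, rem=10, I/O yield, promote→Q0. Q0=[P3,P4,P2] Q1=[P1] Q2=[]
t=13-15: P3@Q0 runs 2, rem=6, I/O yield, promote→Q0. Q0=[P4,P2,P3] Q1=[P1] Q2=[]
t=15-17: P4@Q0 runs 2, rem=6, I/O yield, promote→Q0. Q0=[P2,P3,P4] Q1=[P1] Q2=[]
t=17-18: P2@Q0 runs 1, rem=9, I/O yield, promote→Q0. Q0=[P3,P4,P2] Q1=[P1] Q2=[]
t=18-20: P3@Q0 runs 2, rem=4, I/O yield, promote→Q0. Q0=[P4,P2,P3] Q1=[P1] Q2=[]
t=20-22: P4@Q0 runs 2, rem=4, I/O yield, promote→Q0. Q0=[P2,P3,P4] Q1=[P1] Q2=[]
t=22-23: P2@Q0 runs 1, rem=8, I/O yield, promote→Q0. Q0=[P3,P4,P2] Q1=[P1] Q2=[]
t=23-25: P3@Q0 runs 2, rem=2, I/O yield, promote→Q0. Q0=[P4,P2,P3] Q1=[P1] Q2=[]
t=25-27: P4@Q0 runs 2, rem=2, I/O yield, promote→Q0. Q0=[P2,P3,P4] Q1=[P1] Q2=[]
t=27-28: P2@Q0 runs 1, rem=7, I/O yield, promote→Q0. Q0=[P3,P4,P2] Q1=[P1] Q2=[]
t=28-30: P3@Q0 runs 2, rem=0, completes. Q0=[P4,P2] Q1=[P1] Q2=[]
t=30-32: P4@Q0 runs 2, rem=0, completes. Q0=[P2] Q1=[P1] Q2=[]
t=32-33: P2@Q0 runs 1, rem=6, I/O yield, promote→Q0. Q0=[P2] Q1=[P1] Q2=[]
t=33-34: P2@Q0 runs 1, rem=5, I/O yield, promote→Q0. Q0=[P2] Q1=[P1] Q2=[]
t=34-35: P2@Q0 runs 1, rem=4, I/O yield, promote→Q0. Q0=[P2] Q1=[P1] Q2=[]
t=35-36: P2@Q0 runs 1, rem=3, I/O yield, promote→Q0. Q0=[P2] Q1=[P1] Q2=[]
t=36-37: P2@Q0 runs 1, rem=2, I/O yield, promote→Q0. Q0=[P2] Q1=[P1] Q2=[]
t=37-38: P2@Q0 runs 1, rem=1, I/O yield, promote→Q0. Q0=[P2] Q1=[P1] Q2=[]
t=38-39: P2@Q0 runs 1, rem=0, completes. Q0=[] Q1=[P1] Q2=[]
t=39-41: P1@Q1 runs 2, rem=0, completes. Q0=[] Q1=[] Q2=[]

Answer: 1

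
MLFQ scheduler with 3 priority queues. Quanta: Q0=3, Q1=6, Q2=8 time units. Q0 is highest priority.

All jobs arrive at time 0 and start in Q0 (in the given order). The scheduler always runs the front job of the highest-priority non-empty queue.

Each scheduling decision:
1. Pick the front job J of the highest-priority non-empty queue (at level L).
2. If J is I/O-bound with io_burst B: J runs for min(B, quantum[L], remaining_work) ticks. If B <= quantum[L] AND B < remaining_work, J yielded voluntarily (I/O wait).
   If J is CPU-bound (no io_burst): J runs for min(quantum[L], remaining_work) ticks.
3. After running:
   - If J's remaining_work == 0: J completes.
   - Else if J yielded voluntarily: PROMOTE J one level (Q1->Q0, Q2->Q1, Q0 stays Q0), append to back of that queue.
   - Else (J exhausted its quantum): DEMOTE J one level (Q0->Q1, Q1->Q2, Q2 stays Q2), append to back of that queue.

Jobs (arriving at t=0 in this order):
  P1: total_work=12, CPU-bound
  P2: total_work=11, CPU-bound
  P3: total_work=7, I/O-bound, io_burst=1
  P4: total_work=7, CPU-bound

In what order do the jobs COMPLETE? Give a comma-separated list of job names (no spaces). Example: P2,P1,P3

t=0-3: P1@Q0 runs 3, rem=9, quantum used, demote→Q1. Q0=[P2,P3,P4] Q1=[P1] Q2=[]
t=3-6: P2@Q0 runs 3, rem=8, quantum used, demote→Q1. Q0=[P3,P4] Q1=[P1,P2] Q2=[]
t=6-7: P3@Q0 runs 1, rem=6, I/O yield, promote→Q0. Q0=[P4,P3] Q1=[P1,P2] Q2=[]
t=7-10: P4@Q0 runs 3, rem=4, quantum used, demote→Q1. Q0=[P3] Q1=[P1,P2,P4] Q2=[]
t=10-11: P3@Q0 runs 1, rem=5, I/O yield, promote→Q0. Q0=[P3] Q1=[P1,P2,P4] Q2=[]
t=11-12: P3@Q0 runs 1, rem=4, I/O yield, promote→Q0. Q0=[P3] Q1=[P1,P2,P4] Q2=[]
t=12-13: P3@Q0 runs 1, rem=3, I/O yield, promote→Q0. Q0=[P3] Q1=[P1,P2,P4] Q2=[]
t=13-14: P3@Q0 runs 1, rem=2, I/O yield, promote→Q0. Q0=[P3] Q1=[P1,P2,P4] Q2=[]
t=14-15: P3@Q0 runs 1, rem=1, I/O yield, promote→Q0. Q0=[P3] Q1=[P1,P2,P4] Q2=[]
t=15-16: P3@Q0 runs 1, rem=0, completes. Q0=[] Q1=[P1,P2,P4] Q2=[]
t=16-22: P1@Q1 runs 6, rem=3, quantum used, demote→Q2. Q0=[] Q1=[P2,P4] Q2=[P1]
t=22-28: P2@Q1 runs 6, rem=2, quantum used, demote→Q2. Q0=[] Q1=[P4] Q2=[P1,P2]
t=28-32: P4@Q1 runs 4, rem=0, completes. Q0=[] Q1=[] Q2=[P1,P2]
t=32-35: P1@Q2 runs 3, rem=0, completes. Q0=[] Q1=[] Q2=[P2]
t=35-37: P2@Q2 runs 2, rem=0, completes. Q0=[] Q1=[] Q2=[]

Answer: P3,P4,P1,P2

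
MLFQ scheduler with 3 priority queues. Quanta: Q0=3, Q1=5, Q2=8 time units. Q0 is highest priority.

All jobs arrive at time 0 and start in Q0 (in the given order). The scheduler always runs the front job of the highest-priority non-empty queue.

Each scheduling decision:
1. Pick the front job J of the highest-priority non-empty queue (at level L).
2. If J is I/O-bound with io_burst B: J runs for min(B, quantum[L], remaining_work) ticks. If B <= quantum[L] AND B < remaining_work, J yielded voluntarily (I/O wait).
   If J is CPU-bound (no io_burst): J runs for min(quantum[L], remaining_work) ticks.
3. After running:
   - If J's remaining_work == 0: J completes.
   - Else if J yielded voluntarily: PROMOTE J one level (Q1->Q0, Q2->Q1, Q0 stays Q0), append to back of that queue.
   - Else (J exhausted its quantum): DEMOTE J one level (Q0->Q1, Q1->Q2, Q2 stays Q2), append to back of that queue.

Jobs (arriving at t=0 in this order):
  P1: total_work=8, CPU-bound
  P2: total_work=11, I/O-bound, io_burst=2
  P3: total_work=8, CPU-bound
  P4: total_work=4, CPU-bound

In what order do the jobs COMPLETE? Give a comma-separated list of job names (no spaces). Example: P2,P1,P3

Answer: P2,P1,P3,P4

Derivation:
t=0-3: P1@Q0 runs 3, rem=5, quantum used, demote→Q1. Q0=[P2,P3,P4] Q1=[P1] Q2=[]
t=3-5: P2@Q0 runs 2, rem=9, I/O yield, promote→Q0. Q0=[P3,P4,P2] Q1=[P1] Q2=[]
t=5-8: P3@Q0 runs 3, rem=5, quantum used, demote→Q1. Q0=[P4,P2] Q1=[P1,P3] Q2=[]
t=8-11: P4@Q0 runs 3, rem=1, quantum used, demote→Q1. Q0=[P2] Q1=[P1,P3,P4] Q2=[]
t=11-13: P2@Q0 runs 2, rem=7, I/O yield, promote→Q0. Q0=[P2] Q1=[P1,P3,P4] Q2=[]
t=13-15: P2@Q0 runs 2, rem=5, I/O yield, promote→Q0. Q0=[P2] Q1=[P1,P3,P4] Q2=[]
t=15-17: P2@Q0 runs 2, rem=3, I/O yield, promote→Q0. Q0=[P2] Q1=[P1,P3,P4] Q2=[]
t=17-19: P2@Q0 runs 2, rem=1, I/O yield, promote→Q0. Q0=[P2] Q1=[P1,P3,P4] Q2=[]
t=19-20: P2@Q0 runs 1, rem=0, completes. Q0=[] Q1=[P1,P3,P4] Q2=[]
t=20-25: P1@Q1 runs 5, rem=0, completes. Q0=[] Q1=[P3,P4] Q2=[]
t=25-30: P3@Q1 runs 5, rem=0, completes. Q0=[] Q1=[P4] Q2=[]
t=30-31: P4@Q1 runs 1, rem=0, completes. Q0=[] Q1=[] Q2=[]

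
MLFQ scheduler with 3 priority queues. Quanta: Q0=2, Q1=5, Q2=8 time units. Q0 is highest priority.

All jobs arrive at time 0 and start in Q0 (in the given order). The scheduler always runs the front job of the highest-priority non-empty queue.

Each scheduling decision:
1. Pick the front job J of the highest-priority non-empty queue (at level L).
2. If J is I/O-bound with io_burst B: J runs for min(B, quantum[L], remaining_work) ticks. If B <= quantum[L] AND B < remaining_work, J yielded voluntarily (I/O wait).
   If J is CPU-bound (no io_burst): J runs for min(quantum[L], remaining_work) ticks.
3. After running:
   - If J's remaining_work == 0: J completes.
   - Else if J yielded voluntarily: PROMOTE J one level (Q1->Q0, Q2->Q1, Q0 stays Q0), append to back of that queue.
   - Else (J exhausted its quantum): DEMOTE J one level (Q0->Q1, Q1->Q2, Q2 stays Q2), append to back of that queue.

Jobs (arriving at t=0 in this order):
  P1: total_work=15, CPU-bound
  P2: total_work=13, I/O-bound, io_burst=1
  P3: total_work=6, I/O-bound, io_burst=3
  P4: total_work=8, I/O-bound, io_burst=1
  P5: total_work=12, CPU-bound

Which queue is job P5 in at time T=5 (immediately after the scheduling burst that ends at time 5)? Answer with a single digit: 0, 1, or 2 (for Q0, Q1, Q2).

t=0-2: P1@Q0 runs 2, rem=13, quantum used, demote→Q1. Q0=[P2,P3,P4,P5] Q1=[P1] Q2=[]
t=2-3: P2@Q0 runs 1, rem=12, I/O yield, promote→Q0. Q0=[P3,P4,P5,P2] Q1=[P1] Q2=[]
t=3-5: P3@Q0 runs 2, rem=4, quantum used, demote→Q1. Q0=[P4,P5,P2] Q1=[P1,P3] Q2=[]
t=5-6: P4@Q0 runs 1, rem=7, I/O yield, promote→Q0. Q0=[P5,P2,P4] Q1=[P1,P3] Q2=[]
t=6-8: P5@Q0 runs 2, rem=10, quantum used, demote→Q1. Q0=[P2,P4] Q1=[P1,P3,P5] Q2=[]
t=8-9: P2@Q0 runs 1, rem=11, I/O yield, promote→Q0. Q0=[P4,P2] Q1=[P1,P3,P5] Q2=[]
t=9-10: P4@Q0 runs 1, rem=6, I/O yield, promote→Q0. Q0=[P2,P4] Q1=[P1,P3,P5] Q2=[]
t=10-11: P2@Q0 runs 1, rem=10, I/O yield, promote→Q0. Q0=[P4,P2] Q1=[P1,P3,P5] Q2=[]
t=11-12: P4@Q0 runs 1, rem=5, I/O yield, promote→Q0. Q0=[P2,P4] Q1=[P1,P3,P5] Q2=[]
t=12-13: P2@Q0 runs 1, rem=9, I/O yield, promote→Q0. Q0=[P4,P2] Q1=[P1,P3,P5] Q2=[]
t=13-14: P4@Q0 runs 1, rem=4, I/O yield, promote→Q0. Q0=[P2,P4] Q1=[P1,P3,P5] Q2=[]
t=14-15: P2@Q0 runs 1, rem=8, I/O yield, promote→Q0. Q0=[P4,P2] Q1=[P1,P3,P5] Q2=[]
t=15-16: P4@Q0 runs 1, rem=3, I/O yield, promote→Q0. Q0=[P2,P4] Q1=[P1,P3,P5] Q2=[]
t=16-17: P2@Q0 runs 1, rem=7, I/O yield, promote→Q0. Q0=[P4,P2] Q1=[P1,P3,P5] Q2=[]
t=17-18: P4@Q0 runs 1, rem=2, I/O yield, promote→Q0. Q0=[P2,P4] Q1=[P1,P3,P5] Q2=[]
t=18-19: P2@Q0 runs 1, rem=6, I/O yield, promote→Q0. Q0=[P4,P2] Q1=[P1,P3,P5] Q2=[]
t=19-20: P4@Q0 runs 1, rem=1, I/O yield, promote→Q0. Q0=[P2,P4] Q1=[P1,P3,P5] Q2=[]
t=20-21: P2@Q0 runs 1, rem=5, I/O yield, promote→Q0. Q0=[P4,P2] Q1=[P1,P3,P5] Q2=[]
t=21-22: P4@Q0 runs 1, rem=0, completes. Q0=[P2] Q1=[P1,P3,P5] Q2=[]
t=22-23: P2@Q0 runs 1, rem=4, I/O yield, promote→Q0. Q0=[P2] Q1=[P1,P3,P5] Q2=[]
t=23-24: P2@Q0 runs 1, rem=3, I/O yield, promote→Q0. Q0=[P2] Q1=[P1,P3,P5] Q2=[]
t=24-25: P2@Q0 runs 1, rem=2, I/O yield, promote→Q0. Q0=[P2] Q1=[P1,P3,P5] Q2=[]
t=25-26: P2@Q0 runs 1, rem=1, I/O yield, promote→Q0. Q0=[P2] Q1=[P1,P3,P5] Q2=[]
t=26-27: P2@Q0 runs 1, rem=0, completes. Q0=[] Q1=[P1,P3,P5] Q2=[]
t=27-32: P1@Q1 runs 5, rem=8, quantum used, demote→Q2. Q0=[] Q1=[P3,P5] Q2=[P1]
t=32-35: P3@Q1 runs 3, rem=1, I/O yield, promote→Q0. Q0=[P3] Q1=[P5] Q2=[P1]
t=35-36: P3@Q0 runs 1, rem=0, completes. Q0=[] Q1=[P5] Q2=[P1]
t=36-41: P5@Q1 runs 5, rem=5, quantum used, demote→Q2. Q0=[] Q1=[] Q2=[P1,P5]
t=41-49: P1@Q2 runs 8, rem=0, completes. Q0=[] Q1=[] Q2=[P5]
t=49-54: P5@Q2 runs 5, rem=0, completes. Q0=[] Q1=[] Q2=[]

Answer: 0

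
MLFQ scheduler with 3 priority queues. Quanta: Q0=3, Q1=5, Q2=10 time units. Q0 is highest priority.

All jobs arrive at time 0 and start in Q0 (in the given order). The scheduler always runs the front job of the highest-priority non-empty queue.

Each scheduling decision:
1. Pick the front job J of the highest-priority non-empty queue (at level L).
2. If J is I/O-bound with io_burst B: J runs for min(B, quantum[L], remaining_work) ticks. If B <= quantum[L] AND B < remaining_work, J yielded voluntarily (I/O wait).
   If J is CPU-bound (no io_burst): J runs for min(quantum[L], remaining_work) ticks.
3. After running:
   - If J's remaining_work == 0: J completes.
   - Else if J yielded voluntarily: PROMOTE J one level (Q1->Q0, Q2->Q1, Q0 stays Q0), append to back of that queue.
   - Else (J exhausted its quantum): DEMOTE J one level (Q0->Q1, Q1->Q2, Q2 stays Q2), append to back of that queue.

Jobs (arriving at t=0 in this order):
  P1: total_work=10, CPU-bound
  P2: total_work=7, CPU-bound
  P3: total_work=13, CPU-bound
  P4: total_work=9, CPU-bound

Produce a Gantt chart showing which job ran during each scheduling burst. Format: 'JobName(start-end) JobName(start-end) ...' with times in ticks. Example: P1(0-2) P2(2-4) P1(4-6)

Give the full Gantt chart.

Answer: P1(0-3) P2(3-6) P3(6-9) P4(9-12) P1(12-17) P2(17-21) P3(21-26) P4(26-31) P1(31-33) P3(33-38) P4(38-39)

Derivation:
t=0-3: P1@Q0 runs 3, rem=7, quantum used, demote→Q1. Q0=[P2,P3,P4] Q1=[P1] Q2=[]
t=3-6: P2@Q0 runs 3, rem=4, quantum used, demote→Q1. Q0=[P3,P4] Q1=[P1,P2] Q2=[]
t=6-9: P3@Q0 runs 3, rem=10, quantum used, demote→Q1. Q0=[P4] Q1=[P1,P2,P3] Q2=[]
t=9-12: P4@Q0 runs 3, rem=6, quantum used, demote→Q1. Q0=[] Q1=[P1,P2,P3,P4] Q2=[]
t=12-17: P1@Q1 runs 5, rem=2, quantum used, demote→Q2. Q0=[] Q1=[P2,P3,P4] Q2=[P1]
t=17-21: P2@Q1 runs 4, rem=0, completes. Q0=[] Q1=[P3,P4] Q2=[P1]
t=21-26: P3@Q1 runs 5, rem=5, quantum used, demote→Q2. Q0=[] Q1=[P4] Q2=[P1,P3]
t=26-31: P4@Q1 runs 5, rem=1, quantum used, demote→Q2. Q0=[] Q1=[] Q2=[P1,P3,P4]
t=31-33: P1@Q2 runs 2, rem=0, completes. Q0=[] Q1=[] Q2=[P3,P4]
t=33-38: P3@Q2 runs 5, rem=0, completes. Q0=[] Q1=[] Q2=[P4]
t=38-39: P4@Q2 runs 1, rem=0, completes. Q0=[] Q1=[] Q2=[]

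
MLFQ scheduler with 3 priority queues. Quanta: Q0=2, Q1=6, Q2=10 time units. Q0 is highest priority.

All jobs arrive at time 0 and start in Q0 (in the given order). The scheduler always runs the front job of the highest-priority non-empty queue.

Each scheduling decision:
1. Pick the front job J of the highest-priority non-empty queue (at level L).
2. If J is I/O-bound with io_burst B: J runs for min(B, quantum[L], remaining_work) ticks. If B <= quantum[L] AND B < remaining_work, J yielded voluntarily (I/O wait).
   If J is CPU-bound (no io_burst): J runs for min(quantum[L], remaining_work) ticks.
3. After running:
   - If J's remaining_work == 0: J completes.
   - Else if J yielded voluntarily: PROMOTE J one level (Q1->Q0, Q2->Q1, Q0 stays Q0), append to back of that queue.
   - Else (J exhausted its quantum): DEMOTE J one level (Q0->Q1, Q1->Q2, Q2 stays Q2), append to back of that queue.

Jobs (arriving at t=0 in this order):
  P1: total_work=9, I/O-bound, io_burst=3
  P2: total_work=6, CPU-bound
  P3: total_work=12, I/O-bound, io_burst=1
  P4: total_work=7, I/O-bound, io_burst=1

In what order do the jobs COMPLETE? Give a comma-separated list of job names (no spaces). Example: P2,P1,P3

Answer: P4,P3,P2,P1

Derivation:
t=0-2: P1@Q0 runs 2, rem=7, quantum used, demote→Q1. Q0=[P2,P3,P4] Q1=[P1] Q2=[]
t=2-4: P2@Q0 runs 2, rem=4, quantum used, demote→Q1. Q0=[P3,P4] Q1=[P1,P2] Q2=[]
t=4-5: P3@Q0 runs 1, rem=11, I/O yield, promote→Q0. Q0=[P4,P3] Q1=[P1,P2] Q2=[]
t=5-6: P4@Q0 runs 1, rem=6, I/O yield, promote→Q0. Q0=[P3,P4] Q1=[P1,P2] Q2=[]
t=6-7: P3@Q0 runs 1, rem=10, I/O yield, promote→Q0. Q0=[P4,P3] Q1=[P1,P2] Q2=[]
t=7-8: P4@Q0 runs 1, rem=5, I/O yield, promote→Q0. Q0=[P3,P4] Q1=[P1,P2] Q2=[]
t=8-9: P3@Q0 runs 1, rem=9, I/O yield, promote→Q0. Q0=[P4,P3] Q1=[P1,P2] Q2=[]
t=9-10: P4@Q0 runs 1, rem=4, I/O yield, promote→Q0. Q0=[P3,P4] Q1=[P1,P2] Q2=[]
t=10-11: P3@Q0 runs 1, rem=8, I/O yield, promote→Q0. Q0=[P4,P3] Q1=[P1,P2] Q2=[]
t=11-12: P4@Q0 runs 1, rem=3, I/O yield, promote→Q0. Q0=[P3,P4] Q1=[P1,P2] Q2=[]
t=12-13: P3@Q0 runs 1, rem=7, I/O yield, promote→Q0. Q0=[P4,P3] Q1=[P1,P2] Q2=[]
t=13-14: P4@Q0 runs 1, rem=2, I/O yield, promote→Q0. Q0=[P3,P4] Q1=[P1,P2] Q2=[]
t=14-15: P3@Q0 runs 1, rem=6, I/O yield, promote→Q0. Q0=[P4,P3] Q1=[P1,P2] Q2=[]
t=15-16: P4@Q0 runs 1, rem=1, I/O yield, promote→Q0. Q0=[P3,P4] Q1=[P1,P2] Q2=[]
t=16-17: P3@Q0 runs 1, rem=5, I/O yield, promote→Q0. Q0=[P4,P3] Q1=[P1,P2] Q2=[]
t=17-18: P4@Q0 runs 1, rem=0, completes. Q0=[P3] Q1=[P1,P2] Q2=[]
t=18-19: P3@Q0 runs 1, rem=4, I/O yield, promote→Q0. Q0=[P3] Q1=[P1,P2] Q2=[]
t=19-20: P3@Q0 runs 1, rem=3, I/O yield, promote→Q0. Q0=[P3] Q1=[P1,P2] Q2=[]
t=20-21: P3@Q0 runs 1, rem=2, I/O yield, promote→Q0. Q0=[P3] Q1=[P1,P2] Q2=[]
t=21-22: P3@Q0 runs 1, rem=1, I/O yield, promote→Q0. Q0=[P3] Q1=[P1,P2] Q2=[]
t=22-23: P3@Q0 runs 1, rem=0, completes. Q0=[] Q1=[P1,P2] Q2=[]
t=23-26: P1@Q1 runs 3, rem=4, I/O yield, promote→Q0. Q0=[P1] Q1=[P2] Q2=[]
t=26-28: P1@Q0 runs 2, rem=2, quantum used, demote→Q1. Q0=[] Q1=[P2,P1] Q2=[]
t=28-32: P2@Q1 runs 4, rem=0, completes. Q0=[] Q1=[P1] Q2=[]
t=32-34: P1@Q1 runs 2, rem=0, completes. Q0=[] Q1=[] Q2=[]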